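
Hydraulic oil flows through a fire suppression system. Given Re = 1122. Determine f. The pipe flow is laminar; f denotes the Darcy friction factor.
Formula: f = \frac{64}{Re}
f = 64/1122 = 0.05704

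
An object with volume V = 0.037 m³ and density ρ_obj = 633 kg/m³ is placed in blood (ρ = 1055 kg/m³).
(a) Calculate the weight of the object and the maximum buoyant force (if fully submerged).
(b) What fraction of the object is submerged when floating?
(a) W=rho_obj*g*V=633*9.81*0.037=229.8 N; F_B(max)=rho*g*V=1055*9.81*0.037=382.9 N
(b) Floating fraction=rho_obj/rho=633/1055=0.600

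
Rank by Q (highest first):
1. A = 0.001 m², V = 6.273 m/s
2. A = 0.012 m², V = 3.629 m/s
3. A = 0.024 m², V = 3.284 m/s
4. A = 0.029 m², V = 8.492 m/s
Case 1: Q = 6.273 L/s
Case 2: Q = 43.55 L/s
Case 3: Q = 78.82 L/s
Case 4: Q = 246.3 L/s
Ranking (highest first): 4, 3, 2, 1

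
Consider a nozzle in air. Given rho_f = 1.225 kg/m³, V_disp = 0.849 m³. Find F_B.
Formula: F_B = \rho_f g V_{disp}
F_B = 1.225·9.81·0.849 = 10.2 N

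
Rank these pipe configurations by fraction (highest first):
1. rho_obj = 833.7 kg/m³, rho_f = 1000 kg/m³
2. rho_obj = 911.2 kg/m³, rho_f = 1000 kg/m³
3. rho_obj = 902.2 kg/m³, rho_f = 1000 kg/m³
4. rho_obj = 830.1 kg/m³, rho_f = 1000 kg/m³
Case 1: fraction = 0.8337
Case 2: fraction = 0.9112
Case 3: fraction = 0.9022
Case 4: fraction = 0.8301
Ranking (highest first): 2, 3, 1, 4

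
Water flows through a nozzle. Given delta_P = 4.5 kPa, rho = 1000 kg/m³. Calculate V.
Formula: V = \sqrt{\frac{2 \Delta P}{\rho}}
V = √(2·(4.5·1000)/1000) = 3 m/s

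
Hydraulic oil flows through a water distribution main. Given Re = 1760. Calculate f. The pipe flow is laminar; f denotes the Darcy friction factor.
Formula: f = \frac{64}{Re}
f = 64/1760 = 0.03636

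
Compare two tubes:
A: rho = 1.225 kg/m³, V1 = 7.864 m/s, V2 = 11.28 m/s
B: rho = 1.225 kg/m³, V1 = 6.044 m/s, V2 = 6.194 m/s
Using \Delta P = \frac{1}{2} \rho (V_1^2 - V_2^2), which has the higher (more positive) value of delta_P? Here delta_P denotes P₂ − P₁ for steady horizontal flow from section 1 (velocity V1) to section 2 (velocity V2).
delta_P(A) = -0.04005 kPa, delta_P(B) = -0.001124 kPa. Answer: B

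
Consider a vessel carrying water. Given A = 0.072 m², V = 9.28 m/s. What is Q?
Formula: Q = A V
Q = 0.072·9.28·1000 = 668.2 L/s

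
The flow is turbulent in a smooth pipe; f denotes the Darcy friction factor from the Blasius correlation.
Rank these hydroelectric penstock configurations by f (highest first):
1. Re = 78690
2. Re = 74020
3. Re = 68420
Case 1: f = 0.01887
Case 2: f = 0.01916
Case 3: f = 0.01954
Ranking (highest first): 3, 2, 1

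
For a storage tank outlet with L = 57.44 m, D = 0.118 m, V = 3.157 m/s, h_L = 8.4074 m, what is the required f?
Formula: h_L = f \frac{L}{D} \frac{V^2}{2g}
Substituting knowns: 8.4074 = f·(57.44/0.118)·3.157²/(2·9.81)
Solving for f: f = 8.4074·2·9.81/((57.44/0.118)·3.157²) = 0.034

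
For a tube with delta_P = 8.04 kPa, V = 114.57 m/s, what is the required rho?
Formula: V = \sqrt{\frac{2 \Delta P}{\rho}}
Substituting knowns: 114.57 = √(2·(8.04·1000)/rho)
Solving for rho: rho = 2·(8.04·1000)/114.57² = 1.225 kg/m³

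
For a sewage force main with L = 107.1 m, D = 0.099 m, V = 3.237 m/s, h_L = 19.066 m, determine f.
Formula: h_L = f \frac{L}{D} \frac{V^2}{2g}
Substituting knowns: 19.066 = f·(107.1/0.099)·3.237²/(2·9.81)
Solving for f: f = 19.066·2·9.81/((107.1/0.099)·3.237²) = 0.033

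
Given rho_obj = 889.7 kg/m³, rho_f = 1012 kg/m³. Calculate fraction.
Formula: f_{sub} = \frac{\rho_{obj}}{\rho_f}
fraction = 889.7/1012 = 0.8792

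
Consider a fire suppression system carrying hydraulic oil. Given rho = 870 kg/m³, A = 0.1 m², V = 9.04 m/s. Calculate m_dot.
Formula: \dot{m} = \rho A V
m_dot = 870·0.1·9.04 = 786.5 kg/s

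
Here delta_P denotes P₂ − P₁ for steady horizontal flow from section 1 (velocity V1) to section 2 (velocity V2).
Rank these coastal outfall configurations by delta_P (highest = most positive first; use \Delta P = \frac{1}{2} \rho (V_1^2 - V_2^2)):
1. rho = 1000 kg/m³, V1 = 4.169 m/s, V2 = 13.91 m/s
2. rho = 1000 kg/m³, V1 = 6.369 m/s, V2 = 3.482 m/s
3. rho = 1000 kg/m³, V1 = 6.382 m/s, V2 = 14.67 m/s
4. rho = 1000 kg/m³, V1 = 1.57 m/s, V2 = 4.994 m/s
Case 1: delta_P = -88.05 kPa
Case 2: delta_P = 14.22 kPa
Case 3: delta_P = -87.24 kPa
Case 4: delta_P = -11.24 kPa
Ranking (highest first): 2, 4, 3, 1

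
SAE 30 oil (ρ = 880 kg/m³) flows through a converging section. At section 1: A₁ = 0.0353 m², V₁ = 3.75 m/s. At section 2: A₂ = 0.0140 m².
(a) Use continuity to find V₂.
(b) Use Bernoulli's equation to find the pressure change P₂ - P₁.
(a) Continuity: A₁V₁=A₂V₂ -> V₂=A₁V₁/A₂=0.0353*3.75/0.0140=9.46 m/s
(b) Bernoulli: P₂-P₁=0.5*rho*(V₁^2-V₂^2)/1000=0.5*880*(3.75^2-9.46^2)/1000=-33.19 kPa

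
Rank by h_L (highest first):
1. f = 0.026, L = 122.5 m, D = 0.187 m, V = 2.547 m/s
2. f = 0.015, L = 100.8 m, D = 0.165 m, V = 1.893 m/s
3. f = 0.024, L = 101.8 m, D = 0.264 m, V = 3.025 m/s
Case 1: h_L = 5.632 m
Case 2: h_L = 1.674 m
Case 3: h_L = 4.316 m
Ranking (highest first): 1, 3, 2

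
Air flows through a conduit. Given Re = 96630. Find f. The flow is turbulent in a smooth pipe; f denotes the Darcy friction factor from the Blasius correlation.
Formula: f = \frac{0.316}{Re^{0.25}}
f = 0.316/96630^0.25 = 0.01792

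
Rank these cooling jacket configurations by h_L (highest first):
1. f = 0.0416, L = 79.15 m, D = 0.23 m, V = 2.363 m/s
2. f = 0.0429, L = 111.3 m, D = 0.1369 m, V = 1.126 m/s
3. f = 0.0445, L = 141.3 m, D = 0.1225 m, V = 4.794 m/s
Case 1: h_L = 4.074 m
Case 2: h_L = 2.254 m
Case 3: h_L = 60.13 m
Ranking (highest first): 3, 1, 2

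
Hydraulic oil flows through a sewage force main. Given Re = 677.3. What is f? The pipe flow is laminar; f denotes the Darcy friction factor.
Formula: f = \frac{64}{Re}
f = 64/677.3 = 0.09449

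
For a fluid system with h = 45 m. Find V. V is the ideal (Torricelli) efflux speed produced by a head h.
Formula: V = \sqrt{2 g h}
V = √(2·9.81·45) = 29.71 m/s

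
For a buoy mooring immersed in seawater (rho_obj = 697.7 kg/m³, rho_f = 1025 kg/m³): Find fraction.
Formula: f_{sub} = \frac{\rho_{obj}}{\rho_f}
fraction = 697.7/1025 = 0.6807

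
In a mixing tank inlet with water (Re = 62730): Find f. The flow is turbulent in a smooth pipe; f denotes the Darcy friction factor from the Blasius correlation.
Formula: f = \frac{0.316}{Re^{0.25}}
f = 0.316/62730^0.25 = 0.01997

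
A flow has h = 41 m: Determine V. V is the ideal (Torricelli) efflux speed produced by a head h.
Formula: V = \sqrt{2 g h}
V = √(2·9.81·41) = 28.36 m/s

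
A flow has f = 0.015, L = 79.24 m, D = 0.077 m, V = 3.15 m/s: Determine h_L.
Formula: h_L = f \frac{L}{D} \frac{V^2}{2g}
h_L = 0.015·(79.24/0.077)·3.15²/(2·9.81) = 7.807 m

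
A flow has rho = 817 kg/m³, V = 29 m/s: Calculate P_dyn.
Formula: P_{dyn} = \frac{1}{2} \rho V^2
P_dyn = 0.5·817·29²/1000 = 343.5 kPa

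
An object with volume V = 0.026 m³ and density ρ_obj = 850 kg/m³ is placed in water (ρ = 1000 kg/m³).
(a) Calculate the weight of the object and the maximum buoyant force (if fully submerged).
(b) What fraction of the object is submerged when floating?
(a) W=rho_obj*g*V=850*9.81*0.026=216.8 N; F_B(max)=rho*g*V=1000*9.81*0.026=255.1 N
(b) Floating fraction=rho_obj/rho=850/1000=0.850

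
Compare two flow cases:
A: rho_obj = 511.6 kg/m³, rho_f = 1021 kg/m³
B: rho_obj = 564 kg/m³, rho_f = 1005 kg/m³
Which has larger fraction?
fraction(A) = 0.5011, fraction(B) = 0.5612. Answer: B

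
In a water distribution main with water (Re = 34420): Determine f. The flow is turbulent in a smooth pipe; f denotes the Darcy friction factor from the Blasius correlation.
Formula: f = \frac{0.316}{Re^{0.25}}
f = 0.316/34420^0.25 = 0.0232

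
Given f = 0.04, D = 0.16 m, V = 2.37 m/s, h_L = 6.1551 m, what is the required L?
Formula: h_L = f \frac{L}{D} \frac{V^2}{2g}
Substituting knowns: 6.1551 = 0.04·(L/0.16)·2.37²/(2·9.81)
Solving for L: L = 6.1551·2·9.81·0.16/(0.04·2.37²) = 86 m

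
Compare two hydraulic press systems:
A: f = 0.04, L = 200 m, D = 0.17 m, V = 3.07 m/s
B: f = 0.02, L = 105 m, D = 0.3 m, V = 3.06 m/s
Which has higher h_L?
h_L(A) = 22.61 m, h_L(B) = 3.341 m. Answer: A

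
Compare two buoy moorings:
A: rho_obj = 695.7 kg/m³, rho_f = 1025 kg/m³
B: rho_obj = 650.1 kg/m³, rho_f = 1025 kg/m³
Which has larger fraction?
fraction(A) = 0.6787, fraction(B) = 0.6342. Answer: A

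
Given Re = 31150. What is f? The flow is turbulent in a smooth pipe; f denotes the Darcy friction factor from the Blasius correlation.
Formula: f = \frac{0.316}{Re^{0.25}}
f = 0.316/31150^0.25 = 0.02379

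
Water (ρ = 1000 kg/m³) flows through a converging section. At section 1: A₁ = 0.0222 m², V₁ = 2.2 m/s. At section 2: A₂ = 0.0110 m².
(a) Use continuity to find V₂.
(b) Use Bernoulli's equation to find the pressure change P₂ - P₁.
(a) Continuity: A₁V₁=A₂V₂ -> V₂=A₁V₁/A₂=0.0222*2.2/0.0110=4.44 m/s
(b) Bernoulli: P₂-P₁=0.5*rho*(V₁^2-V₂^2)/1000=0.5*1000*(2.2^2-4.44^2)/1000=-7.437 kPa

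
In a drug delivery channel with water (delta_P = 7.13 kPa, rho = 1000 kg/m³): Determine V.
Formula: V = \sqrt{\frac{2 \Delta P}{\rho}}
V = √(2·(7.13·1000)/1000) = 3.776 m/s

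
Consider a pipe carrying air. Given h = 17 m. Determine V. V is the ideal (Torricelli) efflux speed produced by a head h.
Formula: V = \sqrt{2 g h}
V = √(2·9.81·17) = 18.26 m/s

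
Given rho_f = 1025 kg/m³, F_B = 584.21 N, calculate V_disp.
Formula: F_B = \rho_f g V_{disp}
Substituting knowns: 584.21 = 1025·9.81·V_disp
Solving for V_disp: V_disp = 584.21/(1025·9.81) = 0.0581 m³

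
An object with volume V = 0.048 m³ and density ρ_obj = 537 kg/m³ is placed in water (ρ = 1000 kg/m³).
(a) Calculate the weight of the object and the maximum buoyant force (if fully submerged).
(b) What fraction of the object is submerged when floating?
(a) W=rho_obj*g*V=537*9.81*0.048=252.9 N; F_B(max)=rho*g*V=1000*9.81*0.048=470.9 N
(b) Floating fraction=rho_obj/rho=537/1000=0.537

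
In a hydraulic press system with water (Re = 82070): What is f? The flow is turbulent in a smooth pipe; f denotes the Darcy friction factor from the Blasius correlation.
Formula: f = \frac{0.316}{Re^{0.25}}
f = 0.316/82070^0.25 = 0.01867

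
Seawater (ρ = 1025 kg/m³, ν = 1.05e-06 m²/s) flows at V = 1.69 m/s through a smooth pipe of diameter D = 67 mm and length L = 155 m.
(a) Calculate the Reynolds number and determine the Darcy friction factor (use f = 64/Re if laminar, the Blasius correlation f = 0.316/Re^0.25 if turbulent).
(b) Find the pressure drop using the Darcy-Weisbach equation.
(a) Re = V·D/ν = 1.69·0.067/1.05e-06 = 107840 → turbulent (Re > 4000); f = 0.316/Re^0.25 = 0.316/107840^0.25 = 0.017438 (Blasius is strictly valid for Re ≲ 1e5; used here as the smooth-pipe estimate the problem specifies)
(b) Darcy-Weisbach: ΔP = f·(L/D)·½ρV²/1000 = 0.017438·(155/0.067)·½·1025·1.69²/1000 = 59.05 kPa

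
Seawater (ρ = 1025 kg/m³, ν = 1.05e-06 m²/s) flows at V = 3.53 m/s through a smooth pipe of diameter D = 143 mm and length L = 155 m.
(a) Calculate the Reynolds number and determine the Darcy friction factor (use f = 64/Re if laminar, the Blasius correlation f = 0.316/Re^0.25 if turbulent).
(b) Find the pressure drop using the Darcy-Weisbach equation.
(a) Re = V·D/ν = 3.53·0.143/1.05e-06 = 480750 → turbulent (Re > 4000); f = 0.316/Re^0.25 = 0.316/480750^0.25 = 0.012001 (Blasius is strictly valid for Re ≲ 1e5; used here as the smooth-pipe estimate the problem specifies)
(b) Darcy-Weisbach: ΔP = f·(L/D)·½ρV²/1000 = 0.012001·(155/0.143)·½·1025·3.53²/1000 = 83.07 kPa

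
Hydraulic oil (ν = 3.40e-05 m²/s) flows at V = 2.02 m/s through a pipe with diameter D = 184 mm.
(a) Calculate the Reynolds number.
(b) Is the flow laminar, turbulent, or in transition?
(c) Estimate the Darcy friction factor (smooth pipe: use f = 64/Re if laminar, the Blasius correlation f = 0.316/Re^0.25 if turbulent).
(a) Re = V·D/ν = 2.02·0.184/3.40e-05 = 10932
(b) Flow regime: turbulent (Re > 4000)
(c) Friction factor: f = 0.316/Re^0.25 = 0.316/10932^0.25 = 0.0309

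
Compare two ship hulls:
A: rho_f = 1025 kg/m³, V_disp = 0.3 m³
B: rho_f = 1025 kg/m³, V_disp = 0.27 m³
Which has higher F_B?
F_B(A) = 3017 N, F_B(B) = 2715 N. Answer: A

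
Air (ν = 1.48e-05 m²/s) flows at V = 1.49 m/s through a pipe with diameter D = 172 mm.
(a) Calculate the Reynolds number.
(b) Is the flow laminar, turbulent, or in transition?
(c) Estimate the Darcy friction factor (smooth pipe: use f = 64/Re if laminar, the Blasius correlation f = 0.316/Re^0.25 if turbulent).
(a) Re = V·D/ν = 1.49·0.172/1.48e-05 = 17316
(b) Flow regime: turbulent (Re > 4000)
(c) Friction factor: f = 0.316/Re^0.25 = 0.316/17316^0.25 = 0.02755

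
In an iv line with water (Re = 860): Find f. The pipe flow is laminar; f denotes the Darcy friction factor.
Formula: f = \frac{64}{Re}
f = 64/860 = 0.07442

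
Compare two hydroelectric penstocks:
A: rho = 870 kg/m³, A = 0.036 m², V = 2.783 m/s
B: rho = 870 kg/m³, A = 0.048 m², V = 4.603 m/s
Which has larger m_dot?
m_dot(A) = 87.16 kg/s, m_dot(B) = 192.2 kg/s. Answer: B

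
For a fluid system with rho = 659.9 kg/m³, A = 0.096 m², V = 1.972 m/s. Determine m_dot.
Formula: \dot{m} = \rho A V
m_dot = 659.9·0.096·1.972 = 124.9 kg/s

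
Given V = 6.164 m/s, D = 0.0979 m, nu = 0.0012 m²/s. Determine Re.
Formula: Re = \frac{V D}{\nu}
Re = 6.164·0.0979/0.0012 = 502.9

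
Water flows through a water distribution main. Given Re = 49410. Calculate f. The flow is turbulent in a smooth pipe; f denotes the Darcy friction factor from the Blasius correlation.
Formula: f = \frac{0.316}{Re^{0.25}}
f = 0.316/49410^0.25 = 0.02119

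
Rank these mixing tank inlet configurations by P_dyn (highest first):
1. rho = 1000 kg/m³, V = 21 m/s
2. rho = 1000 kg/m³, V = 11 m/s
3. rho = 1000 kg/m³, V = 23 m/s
Case 1: P_dyn = 220.5 kPa
Case 2: P_dyn = 60.5 kPa
Case 3: P_dyn = 264.5 kPa
Ranking (highest first): 3, 1, 2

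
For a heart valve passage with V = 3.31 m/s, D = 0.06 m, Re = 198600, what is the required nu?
Formula: Re = \frac{V D}{\nu}
Substituting knowns: 198600 = 3.31·0.06/nu
Solving for nu: nu = 3.31·0.06/198600 = 1.000e-06 m²/s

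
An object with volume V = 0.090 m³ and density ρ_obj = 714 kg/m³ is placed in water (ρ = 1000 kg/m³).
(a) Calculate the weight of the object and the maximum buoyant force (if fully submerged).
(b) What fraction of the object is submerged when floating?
(a) W=rho_obj*g*V=714*9.81*0.090=630.4 N; F_B(max)=rho*g*V=1000*9.81*0.090=882.9 N
(b) Floating fraction=rho_obj/rho=714/1000=0.714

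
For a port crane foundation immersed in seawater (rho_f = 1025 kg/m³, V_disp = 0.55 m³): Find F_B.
Formula: F_B = \rho_f g V_{disp}
F_B = 1025·9.81·0.55 = 5530 N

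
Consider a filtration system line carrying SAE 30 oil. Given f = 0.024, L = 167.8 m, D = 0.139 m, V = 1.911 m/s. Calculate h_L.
Formula: h_L = f \frac{L}{D} \frac{V^2}{2g}
h_L = 0.024·(167.8/0.139)·1.911²/(2·9.81) = 5.393 m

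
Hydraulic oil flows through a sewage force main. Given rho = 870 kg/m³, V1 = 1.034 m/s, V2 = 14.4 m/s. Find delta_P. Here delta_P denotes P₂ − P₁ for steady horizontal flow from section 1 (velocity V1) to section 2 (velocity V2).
Formula: \Delta P = \frac{1}{2} \rho (V_1^2 - V_2^2)
delta_P = 0.5·870·(1.034² − 14.4²)/1000 = -89.74 kPa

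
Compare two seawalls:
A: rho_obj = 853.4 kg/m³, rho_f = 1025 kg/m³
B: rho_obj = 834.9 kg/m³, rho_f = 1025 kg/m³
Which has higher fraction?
fraction(A) = 0.8326, fraction(B) = 0.8145. Answer: A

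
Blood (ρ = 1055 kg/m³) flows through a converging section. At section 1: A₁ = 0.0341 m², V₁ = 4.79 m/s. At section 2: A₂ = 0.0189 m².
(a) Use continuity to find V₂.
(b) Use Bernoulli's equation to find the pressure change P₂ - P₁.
(a) Continuity: A₁V₁=A₂V₂ -> V₂=A₁V₁/A₂=0.0341*4.79/0.0189=8.64 m/s
(b) Bernoulli: P₂-P₁=0.5*rho*(V₁^2-V₂^2)/1000=0.5*1055*(4.79^2-8.64^2)/1000=-27.27 kPa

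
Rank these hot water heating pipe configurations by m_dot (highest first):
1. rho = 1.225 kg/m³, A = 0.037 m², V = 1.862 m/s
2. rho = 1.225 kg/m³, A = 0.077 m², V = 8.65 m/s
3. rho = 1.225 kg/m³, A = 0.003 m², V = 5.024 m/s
Case 1: m_dot = 0.0844 kg/s
Case 2: m_dot = 0.8159 kg/s
Case 3: m_dot = 0.01846 kg/s
Ranking (highest first): 2, 1, 3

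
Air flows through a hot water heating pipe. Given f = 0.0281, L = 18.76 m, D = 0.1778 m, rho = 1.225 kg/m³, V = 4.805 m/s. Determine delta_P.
Formula: \Delta P = f \frac{L}{D} \frac{\rho V^2}{2}
delta_P = 0.0281·(18.76/0.1778)·0.5·1.225·4.805²/1000 = 0.04193 kPa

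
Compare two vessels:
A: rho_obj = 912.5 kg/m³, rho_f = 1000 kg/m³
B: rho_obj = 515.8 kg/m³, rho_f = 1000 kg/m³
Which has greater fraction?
fraction(A) = 0.9125, fraction(B) = 0.5158. Answer: A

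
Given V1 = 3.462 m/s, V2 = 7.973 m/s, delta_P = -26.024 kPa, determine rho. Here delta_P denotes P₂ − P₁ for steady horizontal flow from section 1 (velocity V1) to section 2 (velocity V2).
Formula: \Delta P = \frac{1}{2} \rho (V_1^2 - V_2^2)
Substituting knowns: -26.024 = 0.5·rho·(3.462² − 7.973²)/1000
Solving for rho: rho = 2·(-26.024·1000)/(3.462² − 7.973²) = 1009 kg/m³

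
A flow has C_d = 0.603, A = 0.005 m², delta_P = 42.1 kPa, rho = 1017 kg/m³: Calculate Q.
Formula: Q = C_d A \sqrt{\frac{2 \Delta P}{\rho}}
Q = 0.603·0.005·√(2·(42.1·1000)/1017)·1000 = 27.43 L/s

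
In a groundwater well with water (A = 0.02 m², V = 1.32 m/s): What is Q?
Formula: Q = A V
Q = 0.02·1.32·1000 = 26.4 L/s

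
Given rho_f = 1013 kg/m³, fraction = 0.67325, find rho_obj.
Formula: f_{sub} = \frac{\rho_{obj}}{\rho_f}
Substituting knowns: 0.67325 = rho_obj/1013
Solving for rho_obj: rho_obj = 0.67325·1013 = 682 kg/m³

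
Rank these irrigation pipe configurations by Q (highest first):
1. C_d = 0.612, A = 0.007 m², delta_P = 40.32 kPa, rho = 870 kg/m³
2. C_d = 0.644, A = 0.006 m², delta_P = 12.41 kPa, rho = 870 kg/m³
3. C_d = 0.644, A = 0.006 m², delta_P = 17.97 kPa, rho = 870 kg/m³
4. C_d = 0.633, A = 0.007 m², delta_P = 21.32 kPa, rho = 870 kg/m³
Case 1: Q = 41.24 L/s
Case 2: Q = 20.64 L/s
Case 3: Q = 24.84 L/s
Case 4: Q = 31.02 L/s
Ranking (highest first): 1, 4, 3, 2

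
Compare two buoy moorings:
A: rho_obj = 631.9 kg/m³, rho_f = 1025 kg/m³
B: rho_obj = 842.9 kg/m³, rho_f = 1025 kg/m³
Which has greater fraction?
fraction(A) = 0.6165, fraction(B) = 0.8223. Answer: B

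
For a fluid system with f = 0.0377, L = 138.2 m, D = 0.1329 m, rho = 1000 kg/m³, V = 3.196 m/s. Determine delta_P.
Formula: \Delta P = f \frac{L}{D} \frac{\rho V^2}{2}
delta_P = 0.0377·(138.2/0.1329)·0.5·1000·3.196²/1000 = 200.2 kPa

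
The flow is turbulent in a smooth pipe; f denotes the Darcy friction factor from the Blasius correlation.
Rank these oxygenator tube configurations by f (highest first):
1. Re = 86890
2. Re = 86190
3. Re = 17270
Case 1: f = 0.01841
Case 2: f = 0.01844
Case 3: f = 0.02757
Ranking (highest first): 3, 2, 1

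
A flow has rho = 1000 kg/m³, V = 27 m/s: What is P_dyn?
Formula: P_{dyn} = \frac{1}{2} \rho V^2
P_dyn = 0.5·1000·27²/1000 = 364.5 kPa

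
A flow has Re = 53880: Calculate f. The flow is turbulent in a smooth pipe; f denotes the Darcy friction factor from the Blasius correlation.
Formula: f = \frac{0.316}{Re^{0.25}}
f = 0.316/53880^0.25 = 0.02074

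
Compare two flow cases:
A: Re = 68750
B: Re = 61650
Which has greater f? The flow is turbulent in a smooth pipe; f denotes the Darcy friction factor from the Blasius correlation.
f(A) = 0.01952, f(B) = 0.02005. Answer: B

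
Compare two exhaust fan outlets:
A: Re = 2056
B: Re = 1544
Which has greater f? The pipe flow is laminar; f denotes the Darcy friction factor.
f(A) = 0.03113, f(B) = 0.04145. Answer: B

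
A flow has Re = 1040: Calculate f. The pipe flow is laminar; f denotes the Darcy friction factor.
Formula: f = \frac{64}{Re}
f = 64/1040 = 0.06154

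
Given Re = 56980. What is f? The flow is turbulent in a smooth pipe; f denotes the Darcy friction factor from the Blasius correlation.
Formula: f = \frac{0.316}{Re^{0.25}}
f = 0.316/56980^0.25 = 0.02045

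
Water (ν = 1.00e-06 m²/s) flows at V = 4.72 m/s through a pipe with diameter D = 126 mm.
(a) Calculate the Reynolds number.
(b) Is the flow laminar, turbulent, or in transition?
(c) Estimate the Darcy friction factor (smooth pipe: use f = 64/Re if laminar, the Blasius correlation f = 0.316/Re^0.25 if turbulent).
(a) Re = V·D/ν = 4.72·0.126/1.00e-06 = 594720
(b) Flow regime: turbulent (Re > 4000)
(c) Friction factor: f = 0.316/Re^0.25 = 0.316/594720^0.25 = 0.01138 (Blasius is strictly valid for Re ≲ 1e5; used here as the smooth-pipe estimate the problem specifies)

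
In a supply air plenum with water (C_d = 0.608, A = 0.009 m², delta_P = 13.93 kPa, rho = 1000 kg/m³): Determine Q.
Formula: Q = C_d A \sqrt{\frac{2 \Delta P}{\rho}}
Q = 0.608·0.009·√(2·(13.93·1000)/1000)·1000 = 28.88 L/s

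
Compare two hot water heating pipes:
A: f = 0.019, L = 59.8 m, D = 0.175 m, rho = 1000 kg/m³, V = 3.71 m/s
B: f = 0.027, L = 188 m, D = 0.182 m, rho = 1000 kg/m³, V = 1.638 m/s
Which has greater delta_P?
delta_P(A) = 44.68 kPa, delta_P(B) = 37.42 kPa. Answer: A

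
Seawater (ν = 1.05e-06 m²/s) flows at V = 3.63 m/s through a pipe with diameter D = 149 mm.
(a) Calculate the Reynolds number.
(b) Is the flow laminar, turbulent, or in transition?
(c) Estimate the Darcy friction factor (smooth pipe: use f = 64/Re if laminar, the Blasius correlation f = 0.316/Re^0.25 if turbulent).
(a) Re = V·D/ν = 3.63·0.149/1.05e-06 = 515110
(b) Flow regime: turbulent (Re > 4000)
(c) Friction factor: f = 0.316/Re^0.25 = 0.316/515110^0.25 = 0.0118 (Blasius is strictly valid for Re ≲ 1e5; used here as the smooth-pipe estimate the problem specifies)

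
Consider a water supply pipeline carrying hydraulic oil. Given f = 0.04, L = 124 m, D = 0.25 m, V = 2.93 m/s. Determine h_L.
Formula: h_L = f \frac{L}{D} \frac{V^2}{2g}
h_L = 0.04·(124/0.25)·2.93²/(2·9.81) = 8.681 m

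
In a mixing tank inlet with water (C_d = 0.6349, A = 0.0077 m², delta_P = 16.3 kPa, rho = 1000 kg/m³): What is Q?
Formula: Q = C_d A \sqrt{\frac{2 \Delta P}{\rho}}
Q = 0.6349·0.0077·√(2·(16.3·1000)/1000)·1000 = 27.91 L/s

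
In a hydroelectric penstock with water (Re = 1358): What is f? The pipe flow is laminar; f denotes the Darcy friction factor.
Formula: f = \frac{64}{Re}
f = 64/1358 = 0.04713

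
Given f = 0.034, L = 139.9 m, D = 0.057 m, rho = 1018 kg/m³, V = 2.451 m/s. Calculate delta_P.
Formula: \Delta P = f \frac{L}{D} \frac{\rho V^2}{2}
delta_P = 0.034·(139.9/0.057)·0.5·1018·2.451²/1000 = 255.2 kPa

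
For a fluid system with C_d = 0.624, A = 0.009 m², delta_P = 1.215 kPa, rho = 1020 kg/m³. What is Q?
Formula: Q = C_d A \sqrt{\frac{2 \Delta P}{\rho}}
Q = 0.624·0.009·√(2·(1.215·1000)/1020)·1000 = 8.668 L/s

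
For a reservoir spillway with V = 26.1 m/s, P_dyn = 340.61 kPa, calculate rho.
Formula: P_{dyn} = \frac{1}{2} \rho V^2
Substituting knowns: 340.61 = 0.5·rho·26.1²/1000
Solving for rho: rho = 2·(340.61·1000)/26.1² = 1000 kg/m³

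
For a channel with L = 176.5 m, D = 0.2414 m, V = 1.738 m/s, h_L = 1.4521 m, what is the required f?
Formula: h_L = f \frac{L}{D} \frac{V^2}{2g}
Substituting knowns: 1.4521 = f·(176.5/0.2414)·1.738²/(2·9.81)
Solving for f: f = 1.4521·2·9.81/((176.5/0.2414)·1.738²) = 0.0129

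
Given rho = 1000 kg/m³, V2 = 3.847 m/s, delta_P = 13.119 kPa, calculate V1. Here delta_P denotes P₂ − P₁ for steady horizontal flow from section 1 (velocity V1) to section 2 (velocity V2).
Formula: \Delta P = \frac{1}{2} \rho (V_1^2 - V_2^2)
Substituting knowns: 13.119 = 0.5·1000·(V1² − 3.847²)/1000
Solving for V1: V1 = √(3.847² + 2·(13.119·1000)/1000) = 6.406 m/s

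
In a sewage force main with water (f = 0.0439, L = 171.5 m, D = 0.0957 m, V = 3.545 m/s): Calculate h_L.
Formula: h_L = f \frac{L}{D} \frac{V^2}{2g}
h_L = 0.0439·(171.5/0.0957)·3.545²/(2·9.81) = 50.39 m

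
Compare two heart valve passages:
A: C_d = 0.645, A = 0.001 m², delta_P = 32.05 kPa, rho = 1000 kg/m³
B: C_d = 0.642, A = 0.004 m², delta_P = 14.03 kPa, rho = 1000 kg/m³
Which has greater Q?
Q(A) = 5.164 L/s, Q(B) = 13.6 L/s. Answer: B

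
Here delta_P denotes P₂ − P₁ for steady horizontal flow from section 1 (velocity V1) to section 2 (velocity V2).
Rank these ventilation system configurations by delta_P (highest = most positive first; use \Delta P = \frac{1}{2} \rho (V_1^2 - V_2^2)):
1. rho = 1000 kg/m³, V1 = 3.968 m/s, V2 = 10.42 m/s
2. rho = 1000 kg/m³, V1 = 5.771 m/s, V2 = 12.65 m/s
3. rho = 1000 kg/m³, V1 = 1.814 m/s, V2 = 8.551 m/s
Case 1: delta_P = -46.42 kPa
Case 2: delta_P = -63.36 kPa
Case 3: delta_P = -34.91 kPa
Ranking (highest first): 3, 1, 2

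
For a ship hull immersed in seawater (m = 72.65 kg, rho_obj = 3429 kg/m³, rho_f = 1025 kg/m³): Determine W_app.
Formula: W_{app} = mg\left(1 - \frac{\rho_f}{\rho_{obj}}\right)
W_app = 72.65·9.81·(1 − 1025/3429) = 499.7 N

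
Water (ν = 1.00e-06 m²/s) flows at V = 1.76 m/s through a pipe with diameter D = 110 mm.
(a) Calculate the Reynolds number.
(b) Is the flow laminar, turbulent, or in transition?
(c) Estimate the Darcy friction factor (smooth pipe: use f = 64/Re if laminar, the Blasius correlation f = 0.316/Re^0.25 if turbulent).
(a) Re = V·D/ν = 1.76·0.11/1.00e-06 = 193600
(b) Flow regime: turbulent (Re > 4000)
(c) Friction factor: f = 0.316/Re^0.25 = 0.316/193600^0.25 = 0.01506 (Blasius is strictly valid for Re ≲ 1e5; used here as the smooth-pipe estimate the problem specifies)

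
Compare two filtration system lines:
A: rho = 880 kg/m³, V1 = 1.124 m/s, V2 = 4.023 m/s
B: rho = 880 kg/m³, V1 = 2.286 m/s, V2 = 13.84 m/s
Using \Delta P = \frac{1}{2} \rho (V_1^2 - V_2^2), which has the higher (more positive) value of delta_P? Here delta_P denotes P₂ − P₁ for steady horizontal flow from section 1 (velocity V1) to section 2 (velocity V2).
delta_P(A) = -6.565 kPa, delta_P(B) = -81.98 kPa. Answer: A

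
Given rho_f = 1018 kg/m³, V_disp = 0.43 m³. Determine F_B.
Formula: F_B = \rho_f g V_{disp}
F_B = 1018·9.81·0.43 = 4294 N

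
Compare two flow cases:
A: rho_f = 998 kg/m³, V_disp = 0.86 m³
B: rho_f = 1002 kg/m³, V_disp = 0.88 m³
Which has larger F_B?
F_B(A) = 8420 N, F_B(B) = 8650 N. Answer: B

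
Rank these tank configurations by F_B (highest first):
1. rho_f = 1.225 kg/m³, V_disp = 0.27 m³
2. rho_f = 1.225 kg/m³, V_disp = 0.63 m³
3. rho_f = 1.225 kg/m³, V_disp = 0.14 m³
Case 1: F_B = 3.245 N
Case 2: F_B = 7.571 N
Case 3: F_B = 1.682 N
Ranking (highest first): 2, 1, 3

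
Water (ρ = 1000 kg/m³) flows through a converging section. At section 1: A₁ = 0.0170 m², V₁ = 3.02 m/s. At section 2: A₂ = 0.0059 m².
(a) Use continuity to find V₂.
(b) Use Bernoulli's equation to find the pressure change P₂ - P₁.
(a) Continuity: A₁V₁=A₂V₂ -> V₂=A₁V₁/A₂=0.0170*3.02/0.0059=8.70 m/s
(b) Bernoulli: P₂-P₁=0.5*rho*(V₁^2-V₂^2)/1000=0.5*1000*(3.02^2-8.70^2)/1000=-33.28 kPa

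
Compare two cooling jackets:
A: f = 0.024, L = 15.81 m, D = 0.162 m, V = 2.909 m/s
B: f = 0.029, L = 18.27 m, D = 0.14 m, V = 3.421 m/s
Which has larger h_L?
h_L(A) = 1.01 m, h_L(B) = 2.257 m. Answer: B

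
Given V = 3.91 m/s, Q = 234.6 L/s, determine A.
Formula: Q = A V
Substituting knowns: 234.6 = A·3.91·1000
Solving for A: A = (234.6/1000)/3.91 = 0.06 m²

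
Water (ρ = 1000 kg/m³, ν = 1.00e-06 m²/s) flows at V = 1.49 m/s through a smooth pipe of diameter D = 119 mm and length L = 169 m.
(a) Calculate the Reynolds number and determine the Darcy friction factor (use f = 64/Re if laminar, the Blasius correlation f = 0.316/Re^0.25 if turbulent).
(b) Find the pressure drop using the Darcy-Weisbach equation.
(a) Re = V·D/ν = 1.49·0.119/1.00e-06 = 177310 → turbulent (Re > 4000); f = 0.316/Re^0.25 = 0.316/177310^0.25 = 0.015399 (Blasius is strictly valid for Re ≲ 1e5; used here as the smooth-pipe estimate the problem specifies)
(b) Darcy-Weisbach: ΔP = f·(L/D)·½ρV²/1000 = 0.015399·(169/0.119)·½·1000·1.49²/1000 = 24.28 kPa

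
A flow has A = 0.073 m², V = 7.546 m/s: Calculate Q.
Formula: Q = A V
Q = 0.073·7.546·1000 = 550.9 L/s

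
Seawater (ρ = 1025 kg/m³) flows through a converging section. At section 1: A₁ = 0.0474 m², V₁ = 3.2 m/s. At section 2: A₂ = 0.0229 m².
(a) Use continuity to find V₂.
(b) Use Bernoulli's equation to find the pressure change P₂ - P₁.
(a) Continuity: A₁V₁=A₂V₂ -> V₂=A₁V₁/A₂=0.0474*3.2/0.0229=6.62 m/s
(b) Bernoulli: P₂-P₁=0.5*rho*(V₁^2-V₂^2)/1000=0.5*1025*(3.2^2-6.62^2)/1000=-17.21 kPa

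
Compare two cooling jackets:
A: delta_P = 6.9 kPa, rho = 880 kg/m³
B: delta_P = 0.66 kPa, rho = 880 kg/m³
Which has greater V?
V(A) = 3.96 m/s, V(B) = 1.225 m/s. Answer: A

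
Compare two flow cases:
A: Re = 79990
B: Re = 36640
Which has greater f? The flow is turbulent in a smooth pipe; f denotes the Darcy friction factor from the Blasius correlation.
f(A) = 0.01879, f(B) = 0.02284. Answer: B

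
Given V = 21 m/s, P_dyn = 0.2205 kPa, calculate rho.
Formula: P_{dyn} = \frac{1}{2} \rho V^2
Substituting knowns: 0.2205 = 0.5·rho·21²/1000
Solving for rho: rho = 2·(0.2205·1000)/21² = 1 kg/m³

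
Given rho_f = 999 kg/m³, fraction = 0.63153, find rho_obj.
Formula: f_{sub} = \frac{\rho_{obj}}{\rho_f}
Substituting knowns: 0.63153 = rho_obj/999
Solving for rho_obj: rho_obj = 0.63153·999 = 630.9 kg/m³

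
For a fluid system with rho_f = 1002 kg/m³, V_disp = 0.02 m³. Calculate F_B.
Formula: F_B = \rho_f g V_{disp}
F_B = 1002·9.81·0.02 = 196.6 N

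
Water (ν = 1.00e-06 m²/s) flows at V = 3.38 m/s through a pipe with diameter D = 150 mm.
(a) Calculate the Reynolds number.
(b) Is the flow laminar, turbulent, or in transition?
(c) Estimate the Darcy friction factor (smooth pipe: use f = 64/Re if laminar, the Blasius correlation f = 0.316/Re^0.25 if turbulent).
(a) Re = V·D/ν = 3.38·0.15/1.00e-06 = 507000
(b) Flow regime: turbulent (Re > 4000)
(c) Friction factor: f = 0.316/Re^0.25 = 0.316/507000^0.25 = 0.01184 (Blasius is strictly valid for Re ≲ 1e5; used here as the smooth-pipe estimate the problem specifies)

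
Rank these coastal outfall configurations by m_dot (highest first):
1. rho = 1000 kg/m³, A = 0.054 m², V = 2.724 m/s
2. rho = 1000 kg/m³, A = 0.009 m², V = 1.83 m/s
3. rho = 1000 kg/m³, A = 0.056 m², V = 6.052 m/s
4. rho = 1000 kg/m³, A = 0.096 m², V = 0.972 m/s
Case 1: m_dot = 147.1 kg/s
Case 2: m_dot = 16.47 kg/s
Case 3: m_dot = 338.9 kg/s
Case 4: m_dot = 93.31 kg/s
Ranking (highest first): 3, 1, 4, 2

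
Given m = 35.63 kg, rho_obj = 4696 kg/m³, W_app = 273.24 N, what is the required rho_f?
Formula: W_{app} = mg\left(1 - \frac{\rho_f}{\rho_{obj}}\right)
Substituting knowns: 273.24 = 35.63·9.81·(1 − rho_f/4696)
Solving for rho_f: rho_f = 4696·(1 − 273.24/(35.63·9.81)) = 1025 kg/m³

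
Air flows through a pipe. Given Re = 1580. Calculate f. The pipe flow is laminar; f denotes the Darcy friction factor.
Formula: f = \frac{64}{Re}
f = 64/1580 = 0.04051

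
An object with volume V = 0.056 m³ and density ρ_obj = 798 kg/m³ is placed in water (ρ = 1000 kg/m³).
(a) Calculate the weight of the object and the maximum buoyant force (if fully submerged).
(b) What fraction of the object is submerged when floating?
(a) W=rho_obj*g*V=798*9.81*0.056=438.4 N; F_B(max)=rho*g*V=1000*9.81*0.056=549.4 N
(b) Floating fraction=rho_obj/rho=798/1000=0.798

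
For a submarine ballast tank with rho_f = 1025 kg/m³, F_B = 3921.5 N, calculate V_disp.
Formula: F_B = \rho_f g V_{disp}
Substituting knowns: 3921.5 = 1025·9.81·V_disp
Solving for V_disp: V_disp = 3921.5/(1025·9.81) = 0.39 m³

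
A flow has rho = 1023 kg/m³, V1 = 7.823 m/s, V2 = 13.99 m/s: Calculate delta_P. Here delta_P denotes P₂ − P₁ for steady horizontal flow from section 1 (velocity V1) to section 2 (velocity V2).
Formula: \Delta P = \frac{1}{2} \rho (V_1^2 - V_2^2)
delta_P = 0.5·1023·(7.823² − 13.99²)/1000 = -68.81 kPa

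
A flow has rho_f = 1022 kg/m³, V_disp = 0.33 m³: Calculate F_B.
Formula: F_B = \rho_f g V_{disp}
F_B = 1022·9.81·0.33 = 3309 N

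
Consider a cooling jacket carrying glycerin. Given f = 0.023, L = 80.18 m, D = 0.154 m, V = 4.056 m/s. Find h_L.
Formula: h_L = f \frac{L}{D} \frac{V^2}{2g}
h_L = 0.023·(80.18/0.154)·4.056²/(2·9.81) = 10.04 m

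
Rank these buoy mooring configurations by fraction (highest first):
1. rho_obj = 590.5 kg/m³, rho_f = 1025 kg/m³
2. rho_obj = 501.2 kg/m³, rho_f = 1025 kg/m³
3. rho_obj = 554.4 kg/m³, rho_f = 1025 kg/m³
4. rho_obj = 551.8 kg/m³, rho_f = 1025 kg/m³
Case 1: fraction = 0.5761
Case 2: fraction = 0.489
Case 3: fraction = 0.5409
Case 4: fraction = 0.5383
Ranking (highest first): 1, 3, 4, 2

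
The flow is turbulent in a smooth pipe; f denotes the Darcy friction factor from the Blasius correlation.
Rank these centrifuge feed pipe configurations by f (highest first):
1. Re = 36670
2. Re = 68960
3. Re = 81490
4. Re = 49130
Case 1: f = 0.02284
Case 2: f = 0.0195
Case 3: f = 0.0187
Case 4: f = 0.02123
Ranking (highest first): 1, 4, 2, 3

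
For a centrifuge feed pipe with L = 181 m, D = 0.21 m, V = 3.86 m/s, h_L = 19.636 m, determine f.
Formula: h_L = f \frac{L}{D} \frac{V^2}{2g}
Substituting knowns: 19.636 = f·(181/0.21)·3.86²/(2·9.81)
Solving for f: f = 19.636·2·9.81/((181/0.21)·3.86²) = 0.03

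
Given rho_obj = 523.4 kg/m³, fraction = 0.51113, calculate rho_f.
Formula: f_{sub} = \frac{\rho_{obj}}{\rho_f}
Substituting knowns: 0.51113 = 523.4/rho_f
Solving for rho_f: rho_f = 523.4/0.51113 = 1024 kg/m³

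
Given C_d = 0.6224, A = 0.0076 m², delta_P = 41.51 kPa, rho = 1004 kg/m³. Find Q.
Formula: Q = C_d A \sqrt{\frac{2 \Delta P}{\rho}}
Q = 0.6224·0.0076·√(2·(41.51·1000)/1004)·1000 = 43.01 L/s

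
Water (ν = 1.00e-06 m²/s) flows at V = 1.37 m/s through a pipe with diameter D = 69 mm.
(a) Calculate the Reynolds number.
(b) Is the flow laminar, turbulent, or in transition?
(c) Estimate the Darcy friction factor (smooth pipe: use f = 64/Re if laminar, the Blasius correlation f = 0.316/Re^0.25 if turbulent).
(a) Re = V·D/ν = 1.37·0.069/1.00e-06 = 94530
(b) Flow regime: turbulent (Re > 4000)
(c) Friction factor: f = 0.316/Re^0.25 = 0.316/94530^0.25 = 0.01802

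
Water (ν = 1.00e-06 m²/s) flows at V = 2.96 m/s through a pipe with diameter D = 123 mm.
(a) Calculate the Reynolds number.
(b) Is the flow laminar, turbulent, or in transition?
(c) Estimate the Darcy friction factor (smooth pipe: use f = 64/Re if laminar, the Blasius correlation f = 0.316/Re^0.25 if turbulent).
(a) Re = V·D/ν = 2.96·0.123/1.00e-06 = 364080
(b) Flow regime: turbulent (Re > 4000)
(c) Friction factor: f = 0.316/Re^0.25 = 0.316/364080^0.25 = 0.01286 (Blasius is strictly valid for Re ≲ 1e5; used here as the smooth-pipe estimate the problem specifies)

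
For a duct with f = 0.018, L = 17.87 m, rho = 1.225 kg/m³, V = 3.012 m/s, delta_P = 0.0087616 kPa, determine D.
Formula: \Delta P = f \frac{L}{D} \frac{\rho V^2}{2}
Substituting knowns: 0.0087616 = 0.018·(17.87/D)·0.5·1.225·3.012²/1000
Solving for D: D = 0.018·17.87·0.5·1.225·3.012²/(0.0087616·1000) = 0.204 m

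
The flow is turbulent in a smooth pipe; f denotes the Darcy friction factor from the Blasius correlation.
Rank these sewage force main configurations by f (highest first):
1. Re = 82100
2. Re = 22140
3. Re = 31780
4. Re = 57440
Case 1: f = 0.01867
Case 2: f = 0.02591
Case 3: f = 0.02367
Case 4: f = 0.02041
Ranking (highest first): 2, 3, 4, 1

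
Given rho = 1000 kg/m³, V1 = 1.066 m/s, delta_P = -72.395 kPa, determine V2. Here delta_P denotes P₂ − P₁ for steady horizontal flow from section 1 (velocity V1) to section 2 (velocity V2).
Formula: \Delta P = \frac{1}{2} \rho (V_1^2 - V_2^2)
Substituting knowns: -72.395 = 0.5·1000·(1.066² − V2²)/1000
Solving for V2: V2 = √(1.066² − 2·(-72.395·1000)/1000) = 12.08 m/s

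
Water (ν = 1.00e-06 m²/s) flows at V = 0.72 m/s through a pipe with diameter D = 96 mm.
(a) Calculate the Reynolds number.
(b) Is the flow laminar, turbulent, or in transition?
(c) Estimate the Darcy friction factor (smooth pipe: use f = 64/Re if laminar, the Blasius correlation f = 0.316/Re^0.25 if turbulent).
(a) Re = V·D/ν = 0.72·0.096/1.00e-06 = 69120
(b) Flow regime: turbulent (Re > 4000)
(c) Friction factor: f = 0.316/Re^0.25 = 0.316/69120^0.25 = 0.01949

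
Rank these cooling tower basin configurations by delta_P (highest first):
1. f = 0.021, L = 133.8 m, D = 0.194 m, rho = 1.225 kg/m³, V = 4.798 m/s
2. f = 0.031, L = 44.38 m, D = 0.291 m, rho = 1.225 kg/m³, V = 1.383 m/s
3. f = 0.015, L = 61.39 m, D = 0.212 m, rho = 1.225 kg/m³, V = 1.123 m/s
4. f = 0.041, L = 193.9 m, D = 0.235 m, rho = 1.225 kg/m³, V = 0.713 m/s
Case 1: delta_P = 0.2042 kPa
Case 2: delta_P = 0.005539 kPa
Case 3: delta_P = 0.003355 kPa
Case 4: delta_P = 0.01053 kPa
Ranking (highest first): 1, 4, 2, 3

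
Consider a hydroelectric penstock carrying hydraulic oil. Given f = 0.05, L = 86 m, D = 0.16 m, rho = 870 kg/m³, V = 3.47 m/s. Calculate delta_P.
Formula: \Delta P = f \frac{L}{D} \frac{\rho V^2}{2}
delta_P = 0.05·(86/0.16)·0.5·870·3.47²/1000 = 140.8 kPa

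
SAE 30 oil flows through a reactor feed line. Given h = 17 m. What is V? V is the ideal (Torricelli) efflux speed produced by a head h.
Formula: V = \sqrt{2 g h}
V = √(2·9.81·17) = 18.26 m/s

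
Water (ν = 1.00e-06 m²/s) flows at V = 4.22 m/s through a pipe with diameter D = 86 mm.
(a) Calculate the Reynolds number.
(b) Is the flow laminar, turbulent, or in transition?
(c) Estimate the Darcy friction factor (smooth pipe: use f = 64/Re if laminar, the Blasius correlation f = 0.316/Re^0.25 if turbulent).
(a) Re = V·D/ν = 4.22·0.086/1.00e-06 = 362920
(b) Flow regime: turbulent (Re > 4000)
(c) Friction factor: f = 0.316/Re^0.25 = 0.316/362920^0.25 = 0.01287 (Blasius is strictly valid for Re ≲ 1e5; used here as the smooth-pipe estimate the problem specifies)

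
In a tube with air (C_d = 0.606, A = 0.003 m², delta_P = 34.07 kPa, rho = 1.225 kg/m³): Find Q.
Formula: Q = C_d A \sqrt{\frac{2 \Delta P}{\rho}}
Q = 0.606·0.003·√(2·(34.07·1000)/1.225)·1000 = 428.8 L/s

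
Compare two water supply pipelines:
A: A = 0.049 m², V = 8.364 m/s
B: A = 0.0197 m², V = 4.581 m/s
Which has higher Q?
Q(A) = 409.8 L/s, Q(B) = 90.25 L/s. Answer: A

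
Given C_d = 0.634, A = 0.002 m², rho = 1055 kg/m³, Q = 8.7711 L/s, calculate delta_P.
Formula: Q = C_d A \sqrt{\frac{2 \Delta P}{\rho}}
Substituting knowns: 8.7711 = 0.634·0.002·√(2·(delta_P·1000)/1055)·1000
Solving for delta_P: delta_P = ((8.7711/1000)/(0.634·0.002))²·1055/2/1000 = 25.24 kPa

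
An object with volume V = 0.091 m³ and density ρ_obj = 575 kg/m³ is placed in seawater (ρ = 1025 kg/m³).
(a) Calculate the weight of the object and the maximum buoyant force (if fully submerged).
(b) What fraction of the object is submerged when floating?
(a) W=rho_obj*g*V=575*9.81*0.091=513.3 N; F_B(max)=rho*g*V=1025*9.81*0.091=915.0 N
(b) Floating fraction=rho_obj/rho=575/1025=0.561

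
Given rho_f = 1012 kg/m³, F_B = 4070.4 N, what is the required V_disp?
Formula: F_B = \rho_f g V_{disp}
Substituting knowns: 4070.4 = 1012·9.81·V_disp
Solving for V_disp: V_disp = 4070.4/(1012·9.81) = 0.41 m³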